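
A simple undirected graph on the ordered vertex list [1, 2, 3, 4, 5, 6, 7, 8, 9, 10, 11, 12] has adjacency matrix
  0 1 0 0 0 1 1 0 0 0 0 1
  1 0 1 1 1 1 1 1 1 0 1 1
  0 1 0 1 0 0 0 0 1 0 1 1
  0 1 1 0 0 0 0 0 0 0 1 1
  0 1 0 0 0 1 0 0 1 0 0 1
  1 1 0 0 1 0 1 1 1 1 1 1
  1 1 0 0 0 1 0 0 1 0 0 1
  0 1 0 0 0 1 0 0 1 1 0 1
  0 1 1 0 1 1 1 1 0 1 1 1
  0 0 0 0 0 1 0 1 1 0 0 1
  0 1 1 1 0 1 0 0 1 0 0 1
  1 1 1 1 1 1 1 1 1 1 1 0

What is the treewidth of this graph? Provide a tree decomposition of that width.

The largest bag has 5 vertices, giving width 4; this decomposition certifies tw(G) ≤ 4. On the other hand G contains the 5-clique {2, 3, 9, 11, 12}. A clique must lie in a single bag of any decomposition, so no decomposition can have width below 4. The upper and lower bounds meet at 4, so that is the treewidth.

Treewidth 4.
Bags: B1 = {2, 6, 7, 9, 12}  B2 = {2, 5, 6, 9, 12}  B3 = {2, 6, 9, 11, 12}  B4 = {2, 3, 9, 11, 12}  B5 = {2, 3, 4, 11, 12}  B6 = {2, 6, 8, 9, 12}  B7 = {6, 8, 9, 10, 12}  B8 = {1, 2, 6, 7, 12}
Tree: B1–B2, B1–B3, B3–B4, B4–B5, B2–B6, B6–B7, B1–B8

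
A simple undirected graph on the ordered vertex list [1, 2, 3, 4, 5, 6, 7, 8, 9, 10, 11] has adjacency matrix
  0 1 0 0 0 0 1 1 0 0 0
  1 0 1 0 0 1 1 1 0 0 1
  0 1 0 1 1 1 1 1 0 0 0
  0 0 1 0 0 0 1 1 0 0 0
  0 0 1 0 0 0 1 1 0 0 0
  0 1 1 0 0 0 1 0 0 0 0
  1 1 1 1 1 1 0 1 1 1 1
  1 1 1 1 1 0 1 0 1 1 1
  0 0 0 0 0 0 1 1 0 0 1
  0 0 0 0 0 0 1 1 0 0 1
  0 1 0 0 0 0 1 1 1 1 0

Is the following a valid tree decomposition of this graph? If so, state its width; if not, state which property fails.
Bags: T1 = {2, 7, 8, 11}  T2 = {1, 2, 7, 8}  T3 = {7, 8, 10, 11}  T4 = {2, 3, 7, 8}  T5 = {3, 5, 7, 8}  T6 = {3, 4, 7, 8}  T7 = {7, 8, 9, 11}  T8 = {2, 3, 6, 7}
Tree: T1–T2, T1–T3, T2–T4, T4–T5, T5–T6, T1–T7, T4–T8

Checking the three conditions: (i) the bags cover all of {1, 2, 3, 4, 5, 6, 7, 8, 9, 10, 11}; (ii) for each edge, some bag contains both endpoints; (iii) the bags containing any fixed vertex form a subtree. All hold, so the decomposition is valid with width 4 − 1 = 3.

Yes; width 3.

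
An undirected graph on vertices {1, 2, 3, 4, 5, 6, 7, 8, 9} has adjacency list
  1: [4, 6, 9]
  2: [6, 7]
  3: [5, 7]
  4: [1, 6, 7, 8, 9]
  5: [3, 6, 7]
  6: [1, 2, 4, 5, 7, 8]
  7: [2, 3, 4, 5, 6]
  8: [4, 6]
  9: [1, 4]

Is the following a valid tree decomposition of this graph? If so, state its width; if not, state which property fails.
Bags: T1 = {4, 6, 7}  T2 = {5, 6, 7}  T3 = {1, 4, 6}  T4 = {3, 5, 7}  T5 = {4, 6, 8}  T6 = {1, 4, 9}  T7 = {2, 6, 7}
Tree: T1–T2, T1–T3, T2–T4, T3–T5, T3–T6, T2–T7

Yes; width 2.

Every vertex of G appears in some bag (union = {1, 2, 3, 4, 5, 6, 7, 8, 9}); every edge is covered by a bag; and for each vertex v the set of bags containing v is connected in the bag tree. The decomposition is therefore valid. The largest bag has 3 vertices, so the width is 2.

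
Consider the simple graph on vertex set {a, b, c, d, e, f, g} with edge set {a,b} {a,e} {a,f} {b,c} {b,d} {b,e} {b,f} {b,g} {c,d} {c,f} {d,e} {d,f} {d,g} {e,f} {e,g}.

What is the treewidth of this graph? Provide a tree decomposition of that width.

The largest bag has 4 vertices, giving width 3; this decomposition certifies tw(G) ≤ 3. For the lower bound, the 4 vertices {b, d, e, g} are pairwise adjacent, and any tree decomposition puts a clique entirely inside one bag — forcing width ≥ 3. Therefore the treewidth is 3.

Treewidth 3.
One optimal decomposition is:
Bags: B1 = {b, d, e, f}  B2 = {b, c, d, f}  B3 = {a, b, e, f}  B4 = {b, d, e, g}
Tree: B1–B2, B1–B3, B1–B4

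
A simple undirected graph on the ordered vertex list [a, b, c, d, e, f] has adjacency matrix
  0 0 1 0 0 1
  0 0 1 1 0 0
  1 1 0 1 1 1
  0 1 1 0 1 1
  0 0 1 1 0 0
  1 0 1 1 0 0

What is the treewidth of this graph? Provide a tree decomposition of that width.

Each bag holds 3 vertices, so the decomposition has width 2, which upper-bounds the treewidth. Conversely, {c, d, e} is a clique of size 3, and the vertices of any clique must share a bag in every tree decomposition; so some bag has ≥ 3 vertices and tw(G) ≥ 2. Hence tw(G) = 2 exactly.

Treewidth 2.
One optimal decomposition is:
Bags: B1 = {b, c, d}  B2 = {c, d, e}  B3 = {c, d, f}  B4 = {a, c, f}
Tree: B1–B2, B2–B3, B3–B4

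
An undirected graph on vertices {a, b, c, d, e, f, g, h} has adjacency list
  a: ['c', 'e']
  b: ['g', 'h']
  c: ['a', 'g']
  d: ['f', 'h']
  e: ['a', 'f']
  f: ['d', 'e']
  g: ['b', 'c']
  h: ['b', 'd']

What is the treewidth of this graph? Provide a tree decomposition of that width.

Treewidth 2.
Bags: B1 = {d, f, h}  B2 = {b, f, h}  B3 = {b, f, g}  B4 = {c, f, g}  B5 = {a, c, f}  B6 = {a, e, f}
Tree: B1–B2, B2–B3, B3–B4, B4–B5, B5–B6

Each bag holds 3 vertices, so the decomposition has width 2, which upper-bounds the treewidth. Since f–d–h–b–g–c–a–e–f is a cycle in G, G is not acyclic. Forests are exactly the graphs of treewidth ≤ 1, so tw(G) ≥ 2. Hence tw(G) = 2 exactly.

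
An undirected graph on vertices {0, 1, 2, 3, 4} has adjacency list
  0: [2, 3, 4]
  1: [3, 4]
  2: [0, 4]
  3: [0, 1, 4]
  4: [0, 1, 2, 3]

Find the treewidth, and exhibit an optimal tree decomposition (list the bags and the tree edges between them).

The largest bag has 3 vertices, giving width 2; this decomposition certifies tw(G) ≤ 2. For the lower bound, the 3 vertices {0, 2, 4} are pairwise adjacent, and any tree decomposition puts a clique entirely inside one bag — forcing width ≥ 2. Hence tw(G) = 2 exactly.

Treewidth 2.
One such decomposition:
Bags: B1 = {0, 3, 4}  B2 = {1, 3, 4}  B3 = {0, 2, 4}
Tree: B1–B2, B1–B3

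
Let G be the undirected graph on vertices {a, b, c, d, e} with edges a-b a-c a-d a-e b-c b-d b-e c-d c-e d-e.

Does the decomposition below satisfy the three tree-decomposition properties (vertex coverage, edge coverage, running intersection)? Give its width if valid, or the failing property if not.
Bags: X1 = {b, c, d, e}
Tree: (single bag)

No — vertex a appears in no bag.

A tree decomposition must satisfy three properties: every vertex lies in some bag; for every edge, both endpoints lie together in some bag; and for every vertex, the bags containing it form a connected subtree. Here vertex a appears in no bag, so the decomposition is invalid.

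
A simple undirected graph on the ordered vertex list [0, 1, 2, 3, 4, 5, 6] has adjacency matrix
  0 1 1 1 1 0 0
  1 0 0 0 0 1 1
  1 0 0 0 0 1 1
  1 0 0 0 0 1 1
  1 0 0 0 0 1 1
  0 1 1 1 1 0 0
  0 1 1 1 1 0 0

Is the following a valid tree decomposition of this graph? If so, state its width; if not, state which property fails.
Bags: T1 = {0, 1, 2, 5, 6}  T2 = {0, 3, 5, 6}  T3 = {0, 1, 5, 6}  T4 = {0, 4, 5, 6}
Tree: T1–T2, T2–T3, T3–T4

No — bags containing vertex 1 are not connected in the tree.

A tree decomposition must satisfy three properties: every vertex lies in some bag; for every edge, both endpoints lie together in some bag; and for every vertex, the bags containing it form a connected subtree. Here bags containing vertex 1 are not connected in the tree, so the decomposition is invalid.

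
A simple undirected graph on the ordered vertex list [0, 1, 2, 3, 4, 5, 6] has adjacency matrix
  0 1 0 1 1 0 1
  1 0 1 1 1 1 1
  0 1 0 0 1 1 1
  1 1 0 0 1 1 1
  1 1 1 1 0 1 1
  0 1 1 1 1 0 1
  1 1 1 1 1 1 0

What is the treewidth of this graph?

A width-4 tree decomposition is:
Bags: B1 = {0, 1, 3, 4, 6}  B2 = {1, 3, 4, 5, 6}  B3 = {1, 2, 4, 5, 6}
Tree: B1–B2, B2–B3
Each bag holds 5 vertices, so the decomposition has width 4, which upper-bounds the treewidth. On the other hand G contains the 5-clique {1, 2, 4, 5, 6}. A clique must lie in a single bag of any decomposition, so no decomposition can have width below 4. Combining the bounds, tw(G) = 4.

4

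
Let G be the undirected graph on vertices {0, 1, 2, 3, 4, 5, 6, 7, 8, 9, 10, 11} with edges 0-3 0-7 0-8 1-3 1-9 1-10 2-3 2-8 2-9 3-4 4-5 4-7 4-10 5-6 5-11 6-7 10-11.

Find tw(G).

A width-3 tree decomposition is:
Bags: B1 = {5, 6, 7, 11}  B2 = {4, 5, 7, 11}  B3 = {4, 7, 10, 11}  B4 = {0, 4, 7, 10}  B5 = {0, 3, 4, 10}  B6 = {0, 1, 3, 10}  B7 = {0, 1, 3, 8}  B8 = {1, 2, 3, 8}  B9 = {1, 2, 8, 9}
Tree: B1–B2, B2–B3, B3–B4, B4–B5, B5–B6, B6–B7, B7–B8, B8–B9
Every bag has size at most 4, so the width is 4 − 1 = 3 and tw(G) ≤ 3. For the lower bound: the 4 vertex sets {5,6,11}, {7}, {4}, {0,1,3,10} are disjoint, each induces a connected subgraph, and every pair is joined by at least one edge of G. Contracting each set to a single vertex therefore yields K_{4} as a minor, and since treewidth is minor-monotone, tw(G) ≥ tw(K_{4}) = 3. Combining the bounds, tw(G) = 3.

3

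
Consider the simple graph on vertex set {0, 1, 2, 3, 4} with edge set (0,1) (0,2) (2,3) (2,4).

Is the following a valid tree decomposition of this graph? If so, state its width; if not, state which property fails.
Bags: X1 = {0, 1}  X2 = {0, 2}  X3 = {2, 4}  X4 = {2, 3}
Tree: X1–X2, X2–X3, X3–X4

Checking the three conditions: (i) the bags cover all of {0, 1, 2, 3, 4}; (ii) for each edge, some bag contains both endpoints; (iii) the bags containing any fixed vertex form a subtree. All hold, so the decomposition is valid with width 2 − 1 = 1.

Yes; width 1.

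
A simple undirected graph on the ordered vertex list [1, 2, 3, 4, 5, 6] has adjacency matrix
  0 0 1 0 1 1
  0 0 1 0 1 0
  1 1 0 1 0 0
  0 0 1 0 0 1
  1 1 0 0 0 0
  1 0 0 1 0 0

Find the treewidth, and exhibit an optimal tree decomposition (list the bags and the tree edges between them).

Treewidth 2.
One such decomposition:
Bags: B1 = {2, 3, 5}  B2 = {1, 3, 5}  B3 = {1, 3, 4}  B4 = {1, 4, 6}
Tree: B1–B2, B2–B3, B3–B4

Every bag has size at most 3, so the width is 3 − 1 = 2 and tw(G) ≤ 2. The edges 2–5–1–3–2 form a cycle, so G is not a tree and its treewidth is at least 2. Combining the bounds, tw(G) = 2.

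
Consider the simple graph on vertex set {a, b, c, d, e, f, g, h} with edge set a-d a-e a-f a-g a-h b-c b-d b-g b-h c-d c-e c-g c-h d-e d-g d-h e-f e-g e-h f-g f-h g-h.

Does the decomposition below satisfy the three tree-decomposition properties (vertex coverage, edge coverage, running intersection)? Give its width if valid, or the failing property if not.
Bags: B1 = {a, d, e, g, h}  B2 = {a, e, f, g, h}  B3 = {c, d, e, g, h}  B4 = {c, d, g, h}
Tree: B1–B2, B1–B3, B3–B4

No — vertex b appears in no bag.

A tree decomposition must satisfy three properties: every vertex lies in some bag; for every edge, both endpoints lie together in some bag; and for every vertex, the bags containing it form a connected subtree. Here vertex b appears in no bag, so the decomposition is invalid.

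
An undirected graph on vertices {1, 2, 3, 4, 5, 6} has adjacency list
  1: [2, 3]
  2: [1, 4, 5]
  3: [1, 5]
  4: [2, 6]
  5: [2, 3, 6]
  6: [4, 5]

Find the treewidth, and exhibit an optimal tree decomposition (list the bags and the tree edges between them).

The largest bag has 3 vertices, giving width 2; this decomposition certifies tw(G) ≤ 2. The edges 1–3–5–2–1 form a cycle, so G is not a tree and its treewidth is at least 2. Hence tw(G) = 2 exactly.

Treewidth 2.
One such decomposition:
Bags: B1 = {1, 2, 3}  B2 = {2, 3, 5}  B3 = {2, 4, 5}  B4 = {4, 5, 6}
Tree: B1–B2, B2–B3, B3–B4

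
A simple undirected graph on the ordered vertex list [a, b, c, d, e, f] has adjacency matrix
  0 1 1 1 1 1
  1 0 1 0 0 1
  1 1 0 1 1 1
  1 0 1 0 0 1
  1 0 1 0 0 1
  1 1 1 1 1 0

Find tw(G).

A width-3 tree decomposition is:
Bags: B1 = {a, c, e, f}  B2 = {a, b, c, f}  B3 = {a, c, d, f}
Tree: B1–B2, B2–B3
Every bag has size at most 4, so the width is 4 − 1 = 3 and tw(G) ≤ 3. For the lower bound, the 4 vertices {a, c, d, f} are pairwise adjacent, and any tree decomposition puts a clique entirely inside one bag — forcing width ≥ 3. Therefore the treewidth is 3.

3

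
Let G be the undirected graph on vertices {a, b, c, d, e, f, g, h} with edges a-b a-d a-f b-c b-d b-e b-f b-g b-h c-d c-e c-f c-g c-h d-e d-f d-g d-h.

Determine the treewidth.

A width-3 tree decomposition is:
Bags: B1 = {b, c, d, f}  B2 = {b, c, d, e}  B3 = {a, b, d, f}  B4 = {b, c, d, h}  B5 = {b, c, d, g}
Tree: B1–B2, B1–B3, B2–B4, B2–B5
Each bag holds 4 vertices, so the decomposition has width 3, which upper-bounds the treewidth. On the other hand G contains the 4-clique {b, c, d, g}. A clique must lie in a single bag of any decomposition, so no decomposition can have width below 3. Therefore the treewidth is 3.

3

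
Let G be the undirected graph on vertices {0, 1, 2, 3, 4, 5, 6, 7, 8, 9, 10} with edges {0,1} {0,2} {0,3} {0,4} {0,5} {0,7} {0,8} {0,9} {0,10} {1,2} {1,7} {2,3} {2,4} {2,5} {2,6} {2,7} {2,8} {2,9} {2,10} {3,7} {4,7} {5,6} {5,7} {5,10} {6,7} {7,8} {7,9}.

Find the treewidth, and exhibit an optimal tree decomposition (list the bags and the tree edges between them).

Treewidth 3.
One such decomposition:
Bags: B1 = {0, 2, 7, 9}  B2 = {0, 1, 2, 7}  B3 = {0, 2, 7, 8}  B4 = {0, 2, 3, 7}  B5 = {0, 2, 4, 7}  B6 = {0, 2, 5, 7}  B7 = {2, 5, 6, 7}  B8 = {0, 2, 5, 10}
Tree: B1–B2, B1–B3, B1–B4, B1–B5, B3–B6, B6–B7, B6–B8

Every bag has size at most 4, so the width is 4 − 1 = 3 and tw(G) ≤ 3. Conversely, {0, 2, 5, 10} is a clique of size 4, and the vertices of any clique must share a bag in every tree decomposition; so some bag has ≥ 4 vertices and tw(G) ≥ 3. Therefore the treewidth is 3.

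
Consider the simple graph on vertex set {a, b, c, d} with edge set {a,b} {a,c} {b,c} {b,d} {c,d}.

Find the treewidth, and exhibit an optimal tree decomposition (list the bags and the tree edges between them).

The largest bag has 3 vertices, giving width 2; this decomposition certifies tw(G) ≤ 2. Conversely, {b, c, d} is a clique of size 3, and the vertices of any clique must share a bag in every tree decomposition; so some bag has ≥ 3 vertices and tw(G) ≥ 2. Combining the bounds, tw(G) = 2.

Treewidth 2.
One such decomposition:
Bags: B1 = {a, b, c}  B2 = {b, c, d}
Tree: B1–B2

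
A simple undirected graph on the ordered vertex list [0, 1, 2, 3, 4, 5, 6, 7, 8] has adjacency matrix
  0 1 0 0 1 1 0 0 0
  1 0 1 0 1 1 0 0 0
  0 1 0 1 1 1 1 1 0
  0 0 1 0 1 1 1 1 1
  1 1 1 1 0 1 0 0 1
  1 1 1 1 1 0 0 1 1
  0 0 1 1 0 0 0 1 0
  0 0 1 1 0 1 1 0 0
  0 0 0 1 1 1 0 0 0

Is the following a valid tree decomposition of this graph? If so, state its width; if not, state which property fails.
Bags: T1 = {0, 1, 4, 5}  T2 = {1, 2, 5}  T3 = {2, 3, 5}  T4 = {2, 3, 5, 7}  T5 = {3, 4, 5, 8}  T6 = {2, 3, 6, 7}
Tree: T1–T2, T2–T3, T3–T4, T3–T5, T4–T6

No — edge (4,2) lies in no bag.

A tree decomposition must satisfy three properties: every vertex lies in some bag; for every edge, both endpoints lie together in some bag; and for every vertex, the bags containing it form a connected subtree. Here edge (4,2) lies in no bag, so the decomposition is invalid.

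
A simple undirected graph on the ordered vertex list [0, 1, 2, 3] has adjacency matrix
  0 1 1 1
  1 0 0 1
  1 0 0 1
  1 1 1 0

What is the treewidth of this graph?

A width-2 tree decomposition is:
Bags: B1 = {0, 2, 3}  B2 = {0, 1, 3}
Tree: B1–B2
Each bag holds 3 vertices, so the decomposition has width 2, which upper-bounds the treewidth. Conversely, {0, 1, 3} is a clique of size 3, and the vertices of any clique must share a bag in every tree decomposition; so some bag has ≥ 3 vertices and tw(G) ≥ 2. Combining the bounds, tw(G) = 2.

2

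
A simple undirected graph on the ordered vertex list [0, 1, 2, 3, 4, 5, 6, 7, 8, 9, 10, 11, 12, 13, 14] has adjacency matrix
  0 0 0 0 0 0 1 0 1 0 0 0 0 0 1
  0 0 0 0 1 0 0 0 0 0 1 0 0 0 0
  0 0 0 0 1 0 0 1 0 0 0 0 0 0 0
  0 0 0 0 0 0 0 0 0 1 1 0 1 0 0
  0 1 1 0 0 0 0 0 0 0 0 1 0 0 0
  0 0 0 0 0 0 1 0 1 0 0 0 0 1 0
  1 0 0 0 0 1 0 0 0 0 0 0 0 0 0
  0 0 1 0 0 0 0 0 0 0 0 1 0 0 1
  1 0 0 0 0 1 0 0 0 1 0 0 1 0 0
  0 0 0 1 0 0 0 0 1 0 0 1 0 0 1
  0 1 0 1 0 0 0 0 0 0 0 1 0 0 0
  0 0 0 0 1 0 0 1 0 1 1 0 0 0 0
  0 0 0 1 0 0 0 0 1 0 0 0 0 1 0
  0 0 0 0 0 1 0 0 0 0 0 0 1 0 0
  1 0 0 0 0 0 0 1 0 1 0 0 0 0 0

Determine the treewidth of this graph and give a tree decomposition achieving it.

Treewidth 3.
Bags: B1 = {0, 5, 6, 13}  B2 = {0, 5, 8, 13}  B3 = {0, 8, 12, 13}  B4 = {0, 8, 12, 14}  B5 = {8, 9, 12, 14}  B6 = {3, 9, 12, 14}  B7 = {3, 7, 9, 14}  B8 = {3, 7, 9, 11}  B9 = {3, 7, 10, 11}  B10 = {2, 7, 10, 11}  B11 = {2, 4, 10, 11}  B12 = {1, 2, 4, 10}
Tree: B1–B2, B2–B3, B3–B4, B4–B5, B5–B6, B6–B7, B7–B8, B8–B9, B9–B10, B10–B11, B11–B12

Every bag has size at most 4, so the width is 4 − 1 = 3 and tw(G) ≤ 3. For the lower bound: the 4 vertex sets {5,6,13}, {0}, {8}, {3,9,12,14} are disjoint, each induces a connected subgraph, and every pair is joined by at least one edge of G. Contracting each set to a single vertex therefore yields K_{4} as a minor, and since treewidth is minor-monotone, tw(G) ≥ tw(K_{4}) = 3. Hence tw(G) = 3 exactly.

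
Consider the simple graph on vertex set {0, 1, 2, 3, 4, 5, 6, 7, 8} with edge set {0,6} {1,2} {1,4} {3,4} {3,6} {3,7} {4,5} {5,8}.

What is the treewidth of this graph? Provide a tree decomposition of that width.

Treewidth 1.
One optimal decomposition is:
Bags: B1 = {4, 5}  B2 = {3, 4}  B3 = {3, 6}  B4 = {1, 4}  B5 = {0, 6}  B6 = {1, 2}  B7 = {5, 8}  B8 = {3, 7}
Tree: B1–B2, B2–B3, B2–B4, B3–B5, B4–B6, B1–B7, B3–B8

Each bag holds 2 vertices, so the decomposition has width 1, which upper-bounds the treewidth. G has an edge, so its treewidth is at least 1. Hence tw(G) = 1 exactly.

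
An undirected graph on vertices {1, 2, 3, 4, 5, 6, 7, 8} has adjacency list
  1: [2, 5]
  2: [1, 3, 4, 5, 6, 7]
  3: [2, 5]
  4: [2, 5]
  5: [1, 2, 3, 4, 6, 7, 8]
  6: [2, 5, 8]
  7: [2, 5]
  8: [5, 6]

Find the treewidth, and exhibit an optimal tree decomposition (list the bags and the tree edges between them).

Each bag holds 3 vertices, so the decomposition has width 2, which upper-bounds the treewidth. For the lower bound, the 3 vertices {5, 6, 8} are pairwise adjacent, and any tree decomposition puts a clique entirely inside one bag — forcing width ≥ 2. Therefore the treewidth is 2.

Treewidth 2.
Bags: B1 = {2, 4, 5}  B2 = {2, 3, 5}  B3 = {2, 5, 7}  B4 = {2, 5, 6}  B5 = {5, 6, 8}  B6 = {1, 2, 5}
Tree: B1–B2, B1–B3, B3–B4, B4–B5, B2–B6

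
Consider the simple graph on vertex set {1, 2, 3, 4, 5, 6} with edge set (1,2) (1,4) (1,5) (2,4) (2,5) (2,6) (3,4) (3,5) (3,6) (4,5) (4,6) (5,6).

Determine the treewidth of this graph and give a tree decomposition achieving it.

Every bag has size at most 4, so the width is 4 − 1 = 3 and tw(G) ≤ 3. On the other hand G contains the 4-clique {1, 2, 4, 5}. A clique must lie in a single bag of any decomposition, so no decomposition can have width below 3. Hence tw(G) = 3 exactly.

Treewidth 3.
One such decomposition:
Bags: B1 = {2, 4, 5, 6}  B2 = {1, 2, 4, 5}  B3 = {3, 4, 5, 6}
Tree: B1–B2, B1–B3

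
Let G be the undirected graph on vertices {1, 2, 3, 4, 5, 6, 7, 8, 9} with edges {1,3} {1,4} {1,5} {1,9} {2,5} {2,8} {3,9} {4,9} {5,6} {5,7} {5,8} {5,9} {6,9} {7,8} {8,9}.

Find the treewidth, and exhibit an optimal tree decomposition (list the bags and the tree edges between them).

Treewidth 2.
One optimal decomposition is:
Bags: B1 = {1, 5, 9}  B2 = {5, 8, 9}  B3 = {1, 4, 9}  B4 = {1, 3, 9}  B5 = {5, 6, 9}  B6 = {5, 7, 8}  B7 = {2, 5, 8}
Tree: B1–B2, B1–B3, B3–B4, B2–B5, B2–B6, B6–B7

The largest bag has 3 vertices, giving width 2; this decomposition certifies tw(G) ≤ 2. On the other hand G contains the 3-clique {1, 3, 9}. A clique must lie in a single bag of any decomposition, so no decomposition can have width below 2. Therefore the treewidth is 2.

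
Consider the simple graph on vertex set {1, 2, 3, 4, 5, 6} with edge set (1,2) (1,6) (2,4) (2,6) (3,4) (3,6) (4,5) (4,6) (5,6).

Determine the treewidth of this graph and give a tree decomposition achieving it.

Treewidth 2.
One optimal decomposition is:
Bags: B1 = {1, 2, 6}  B2 = {2, 4, 6}  B3 = {4, 5, 6}  B4 = {3, 4, 6}
Tree: B1–B2, B2–B3, B2–B4

Every bag has size at most 3, so the width is 3 − 1 = 2 and tw(G) ≤ 2. For the lower bound, the 3 vertices {1, 2, 6} are pairwise adjacent, and any tree decomposition puts a clique entirely inside one bag — forcing width ≥ 2. The upper and lower bounds meet at 2, so that is the treewidth.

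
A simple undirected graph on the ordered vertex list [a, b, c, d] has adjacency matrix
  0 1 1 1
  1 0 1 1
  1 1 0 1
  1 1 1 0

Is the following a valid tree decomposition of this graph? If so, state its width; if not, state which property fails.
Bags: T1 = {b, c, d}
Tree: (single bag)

A tree decomposition must satisfy three properties: every vertex lies in some bag; for every edge, both endpoints lie together in some bag; and for every vertex, the bags containing it form a connected subtree. Here vertex a appears in no bag, so the decomposition is invalid.

No — vertex a appears in no bag.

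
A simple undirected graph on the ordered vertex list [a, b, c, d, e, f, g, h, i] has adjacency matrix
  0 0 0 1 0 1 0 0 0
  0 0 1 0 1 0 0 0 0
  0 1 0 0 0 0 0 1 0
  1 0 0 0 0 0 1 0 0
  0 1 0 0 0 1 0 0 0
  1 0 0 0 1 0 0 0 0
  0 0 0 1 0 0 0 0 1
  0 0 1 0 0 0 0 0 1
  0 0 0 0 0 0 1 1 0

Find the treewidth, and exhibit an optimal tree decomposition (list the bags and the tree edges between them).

Treewidth 2.
One such decomposition:
Bags: B1 = {b, e, f}  B2 = {a, b, f}  B3 = {a, b, d}  B4 = {b, d, g}  B5 = {b, g, i}  B6 = {b, h, i}  B7 = {b, c, h}
Tree: B1–B2, B2–B3, B3–B4, B4–B5, B5–B6, B6–B7

Each bag holds 3 vertices, so the decomposition has width 2, which upper-bounds the treewidth. Since b–e–f–a–d–g–i–h–c–b is a cycle in G, G is not acyclic. Forests are exactly the graphs of treewidth ≤ 1, so tw(G) ≥ 2. Hence tw(G) = 2 exactly.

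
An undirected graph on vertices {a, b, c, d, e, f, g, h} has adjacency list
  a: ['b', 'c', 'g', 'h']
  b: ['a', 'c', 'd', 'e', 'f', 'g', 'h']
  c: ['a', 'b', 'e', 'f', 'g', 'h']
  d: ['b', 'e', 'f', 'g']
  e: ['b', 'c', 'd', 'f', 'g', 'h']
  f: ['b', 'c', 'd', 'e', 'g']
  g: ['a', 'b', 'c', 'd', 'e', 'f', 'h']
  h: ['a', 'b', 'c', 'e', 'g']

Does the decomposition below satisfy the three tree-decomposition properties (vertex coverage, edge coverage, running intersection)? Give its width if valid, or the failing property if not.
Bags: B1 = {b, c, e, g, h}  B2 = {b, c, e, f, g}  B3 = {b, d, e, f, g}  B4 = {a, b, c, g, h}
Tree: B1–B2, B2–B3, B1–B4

Yes; width 4.

Checking the three conditions: (i) the bags cover all of {a, b, c, d, e, f, g, h}; (ii) for each edge, some bag contains both endpoints; (iii) the bags containing any fixed vertex form a subtree. All hold, so the decomposition is valid with width 5 − 1 = 4.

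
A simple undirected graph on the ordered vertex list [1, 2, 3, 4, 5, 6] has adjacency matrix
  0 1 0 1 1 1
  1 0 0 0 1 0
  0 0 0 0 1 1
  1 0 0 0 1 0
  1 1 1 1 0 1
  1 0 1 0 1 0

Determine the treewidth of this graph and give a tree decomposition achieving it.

Each bag holds 3 vertices, so the decomposition has width 2, which upper-bounds the treewidth. On the other hand G contains the 3-clique {1, 2, 5}. A clique must lie in a single bag of any decomposition, so no decomposition can have width below 2. Hence tw(G) = 2 exactly.

Treewidth 2.
One such decomposition:
Bags: B1 = {1, 2, 5}  B2 = {1, 5, 6}  B3 = {3, 5, 6}  B4 = {1, 4, 5}
Tree: B1–B2, B2–B3, B2–B4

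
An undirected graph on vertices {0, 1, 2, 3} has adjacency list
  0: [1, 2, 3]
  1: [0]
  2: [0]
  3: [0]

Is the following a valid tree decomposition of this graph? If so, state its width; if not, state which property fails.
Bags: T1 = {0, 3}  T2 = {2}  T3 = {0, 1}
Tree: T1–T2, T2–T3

No — edge (0,2) lies in no bag.

A tree decomposition must satisfy three properties: every vertex lies in some bag; for every edge, both endpoints lie together in some bag; and for every vertex, the bags containing it form a connected subtree. Here edge (0,2) lies in no bag, so the decomposition is invalid.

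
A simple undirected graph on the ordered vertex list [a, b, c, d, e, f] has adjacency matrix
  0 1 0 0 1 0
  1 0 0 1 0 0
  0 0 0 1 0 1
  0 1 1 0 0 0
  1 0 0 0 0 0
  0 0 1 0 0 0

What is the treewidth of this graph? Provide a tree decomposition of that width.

Treewidth 1.
Bags: B1 = {c, f}  B2 = {c, d}  B3 = {b, d}  B4 = {a, b}  B5 = {a, e}
Tree: B1–B2, B2–B3, B3–B4, B4–B5

Each bag holds 2 vertices, so the decomposition has width 1, which upper-bounds the treewidth. Since G has at least one edge (e.g. f–c), it is not an edgeless graph, so tw(G) ≥ 1. Therefore the treewidth is 1.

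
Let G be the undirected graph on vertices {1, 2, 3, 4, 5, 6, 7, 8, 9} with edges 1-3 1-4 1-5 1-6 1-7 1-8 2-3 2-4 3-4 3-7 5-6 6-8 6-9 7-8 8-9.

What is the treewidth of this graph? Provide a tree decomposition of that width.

Each bag holds 3 vertices, so the decomposition has width 2, which upper-bounds the treewidth. On the other hand G contains the 3-clique {1, 6, 8}. A clique must lie in a single bag of any decomposition, so no decomposition can have width below 2. Combining the bounds, tw(G) = 2.

Treewidth 2.
Bags: B1 = {1, 3, 7}  B2 = {1, 7, 8}  B3 = {1, 6, 8}  B4 = {1, 3, 4}  B5 = {1, 5, 6}  B6 = {6, 8, 9}  B7 = {2, 3, 4}
Tree: B1–B2, B2–B3, B1–B4, B3–B5, B3–B6, B4–B7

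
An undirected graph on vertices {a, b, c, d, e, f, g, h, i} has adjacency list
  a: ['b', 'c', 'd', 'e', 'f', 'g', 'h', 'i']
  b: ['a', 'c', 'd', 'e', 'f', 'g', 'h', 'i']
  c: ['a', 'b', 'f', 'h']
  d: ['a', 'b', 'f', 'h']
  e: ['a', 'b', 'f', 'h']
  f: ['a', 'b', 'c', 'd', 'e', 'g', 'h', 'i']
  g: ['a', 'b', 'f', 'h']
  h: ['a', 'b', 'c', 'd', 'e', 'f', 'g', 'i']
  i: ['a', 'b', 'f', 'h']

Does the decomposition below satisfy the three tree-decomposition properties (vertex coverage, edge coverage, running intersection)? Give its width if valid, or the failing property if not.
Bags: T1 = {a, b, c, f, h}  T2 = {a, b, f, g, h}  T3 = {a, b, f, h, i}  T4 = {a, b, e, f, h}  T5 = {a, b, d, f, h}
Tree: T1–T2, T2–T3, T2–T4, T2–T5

Checking the three conditions: (i) the bags cover all of {a, b, c, d, e, f, g, h, i}; (ii) for each edge, some bag contains both endpoints; (iii) the bags containing any fixed vertex form a subtree. All hold, so the decomposition is valid with width 5 − 1 = 4.

Yes; width 4.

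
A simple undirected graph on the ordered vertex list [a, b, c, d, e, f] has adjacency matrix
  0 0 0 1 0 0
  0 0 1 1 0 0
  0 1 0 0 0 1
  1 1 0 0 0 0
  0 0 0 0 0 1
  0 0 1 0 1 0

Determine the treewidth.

1

A width-1 tree decomposition is:
Bags: B1 = {a, d}  B2 = {b, d}  B3 = {b, c}  B4 = {c, f}  B5 = {e, f}
Tree: B1–B2, B2–B3, B3–B4, B4–B5
Each bag holds 2 vertices, so the decomposition has width 1, which upper-bounds the treewidth. Since G has at least one edge (e.g. a–d), it is not an edgeless graph, so tw(G) ≥ 1. The upper and lower bounds meet at 1, so that is the treewidth.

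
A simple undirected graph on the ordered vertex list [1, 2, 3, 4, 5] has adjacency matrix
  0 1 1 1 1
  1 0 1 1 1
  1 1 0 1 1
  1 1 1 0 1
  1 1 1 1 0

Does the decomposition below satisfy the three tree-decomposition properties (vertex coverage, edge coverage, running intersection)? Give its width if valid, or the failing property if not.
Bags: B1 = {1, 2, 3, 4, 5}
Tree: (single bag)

Every vertex of G appears in some bag (union = {1, 2, 3, 4, 5}); every edge is covered by a bag; and for each vertex v the set of bags containing v is connected in the bag tree. The decomposition is therefore valid. The largest bag has 5 vertices, so the width is 4.

Yes; width 4.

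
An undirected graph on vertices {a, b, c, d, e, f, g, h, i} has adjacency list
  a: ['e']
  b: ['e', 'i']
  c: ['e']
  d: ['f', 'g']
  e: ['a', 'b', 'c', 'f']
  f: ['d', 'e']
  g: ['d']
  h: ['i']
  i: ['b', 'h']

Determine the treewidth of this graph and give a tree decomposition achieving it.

The largest bag has 2 vertices, giving width 1; this decomposition certifies tw(G) ≤ 1. Since G has at least one edge (e.g. d–f), it is not an edgeless graph, so tw(G) ≥ 1. The upper and lower bounds meet at 1, so that is the treewidth.

Treewidth 1.
Bags: B1 = {d, f}  B2 = {d, g}  B3 = {e, f}  B4 = {b, e}  B5 = {b, i}  B6 = {h, i}  B7 = {c, e}  B8 = {a, e}
Tree: B1–B2, B1–B3, B3–B4, B4–B5, B5–B6, B4–B7, B3–B8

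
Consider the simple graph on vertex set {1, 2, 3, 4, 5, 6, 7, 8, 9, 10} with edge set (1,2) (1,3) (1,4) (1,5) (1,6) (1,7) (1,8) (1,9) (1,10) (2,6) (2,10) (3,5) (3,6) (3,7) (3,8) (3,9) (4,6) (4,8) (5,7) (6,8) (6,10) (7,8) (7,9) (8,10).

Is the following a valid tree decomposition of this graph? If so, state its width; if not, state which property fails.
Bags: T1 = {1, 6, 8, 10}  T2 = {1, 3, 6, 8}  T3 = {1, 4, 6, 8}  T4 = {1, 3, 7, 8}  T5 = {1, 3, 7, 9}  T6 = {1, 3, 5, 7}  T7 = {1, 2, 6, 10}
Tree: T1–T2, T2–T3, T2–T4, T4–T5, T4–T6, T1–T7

Checking the three conditions: (i) the bags cover all of {1, 2, 3, 4, 5, 6, 7, 8, 9, 10}; (ii) for each edge, some bag contains both endpoints; (iii) the bags containing any fixed vertex form a subtree. All hold, so the decomposition is valid with width 4 − 1 = 3.

Yes; width 3.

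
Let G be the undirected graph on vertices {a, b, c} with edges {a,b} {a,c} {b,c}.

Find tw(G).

A width-2 tree decomposition is:
Bags: B1 = {a, b, c}
Tree: (single bag)
With just one bag of size 3, the width is 3 − 1 = 2, so tw(G) ≤ 2. For the lower bound, the 3 vertices {a, b, c} are pairwise adjacent, and any tree decomposition puts a clique entirely inside one bag — forcing width ≥ 2. The upper and lower bounds meet at 2, so that is the treewidth.

2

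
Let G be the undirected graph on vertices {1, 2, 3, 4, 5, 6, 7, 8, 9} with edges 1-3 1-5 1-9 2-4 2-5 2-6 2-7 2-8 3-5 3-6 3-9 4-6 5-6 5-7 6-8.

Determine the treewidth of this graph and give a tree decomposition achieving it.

The largest bag has 3 vertices, giving width 2; this decomposition certifies tw(G) ≤ 2. For the lower bound, the 3 vertices {1, 3, 9} are pairwise adjacent, and any tree decomposition puts a clique entirely inside one bag — forcing width ≥ 2. Hence tw(G) = 2 exactly.

Treewidth 2.
Bags: B1 = {2, 5, 6}  B2 = {3, 5, 6}  B3 = {2, 5, 7}  B4 = {2, 6, 8}  B5 = {1, 3, 5}  B6 = {2, 4, 6}  B7 = {1, 3, 9}
Tree: B1–B2, B1–B3, B1–B4, B2–B5, B4–B6, B5–B7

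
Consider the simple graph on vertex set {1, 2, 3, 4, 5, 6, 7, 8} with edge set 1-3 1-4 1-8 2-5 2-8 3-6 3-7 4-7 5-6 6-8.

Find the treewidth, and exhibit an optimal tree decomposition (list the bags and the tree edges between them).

Treewidth 2.
One optimal decomposition is:
Bags: B1 = {3, 4, 7}  B2 = {1, 3, 4}  B3 = {1, 3, 6}  B4 = {1, 6, 8}  B5 = {5, 6, 8}  B6 = {2, 5, 8}
Tree: B1–B2, B2–B3, B3–B4, B4–B5, B5–B6

Each bag holds 3 vertices, so the decomposition has width 2, which upper-bounds the treewidth. For the lower bound, G contains the cycle 7–4–1–3–7, so G is not a forest; only forests have treewidth ≤ 1, hence tw(G) ≥ 2. Hence tw(G) = 2 exactly.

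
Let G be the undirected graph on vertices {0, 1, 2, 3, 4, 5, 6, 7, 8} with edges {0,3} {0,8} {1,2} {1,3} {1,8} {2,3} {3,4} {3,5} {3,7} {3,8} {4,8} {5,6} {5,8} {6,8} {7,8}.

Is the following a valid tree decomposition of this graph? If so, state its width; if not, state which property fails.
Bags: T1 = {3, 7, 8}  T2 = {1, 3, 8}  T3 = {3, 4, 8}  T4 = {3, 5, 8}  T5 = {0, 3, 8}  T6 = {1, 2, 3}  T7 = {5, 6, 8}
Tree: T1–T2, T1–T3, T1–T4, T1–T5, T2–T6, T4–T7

Yes; width 2.

Vertex coverage: the bags together contain {0, 1, 2, 3, 4, 5, 6, 7, 8}, the full vertex set. Edge coverage: each edge of G has both endpoints in at least one bag. Running intersection: for every vertex, the bags containing it form a connected subtree. All three properties hold, so this is a valid tree decomposition of width max|bag| − 1 = 2, and hence tw(G) ≤ 2.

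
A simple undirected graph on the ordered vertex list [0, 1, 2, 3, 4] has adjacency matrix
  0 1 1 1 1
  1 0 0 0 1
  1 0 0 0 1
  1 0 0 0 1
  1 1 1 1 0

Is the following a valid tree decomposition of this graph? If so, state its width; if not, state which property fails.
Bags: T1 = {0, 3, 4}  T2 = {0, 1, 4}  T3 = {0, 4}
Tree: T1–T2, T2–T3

A tree decomposition must satisfy three properties: every vertex lies in some bag; for every edge, both endpoints lie together in some bag; and for every vertex, the bags containing it form a connected subtree. Here vertex 2 appears in no bag, so the decomposition is invalid.

No — vertex 2 appears in no bag.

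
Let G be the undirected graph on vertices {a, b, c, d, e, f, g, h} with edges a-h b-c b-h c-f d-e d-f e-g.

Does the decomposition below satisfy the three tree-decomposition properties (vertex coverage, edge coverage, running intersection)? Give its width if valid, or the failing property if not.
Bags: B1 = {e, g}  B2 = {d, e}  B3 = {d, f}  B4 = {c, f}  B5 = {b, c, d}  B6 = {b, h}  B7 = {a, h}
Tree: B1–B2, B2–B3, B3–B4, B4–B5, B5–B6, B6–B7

A tree decomposition must satisfy three properties: every vertex lies in some bag; for every edge, both endpoints lie together in some bag; and for every vertex, the bags containing it form a connected subtree. Here bags containing vertex d are not connected in the tree, so the decomposition is invalid.

No — bags containing vertex d are not connected in the tree.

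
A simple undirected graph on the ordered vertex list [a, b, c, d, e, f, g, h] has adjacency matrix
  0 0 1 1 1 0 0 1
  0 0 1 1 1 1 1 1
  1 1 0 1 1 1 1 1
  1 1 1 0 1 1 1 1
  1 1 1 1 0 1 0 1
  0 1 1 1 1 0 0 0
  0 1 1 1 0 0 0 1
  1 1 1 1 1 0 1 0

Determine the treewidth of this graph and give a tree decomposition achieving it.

Each bag holds 5 vertices, so the decomposition has width 4, which upper-bounds the treewidth. On the other hand G contains the 5-clique {b, c, d, g, h}. A clique must lie in a single bag of any decomposition, so no decomposition can have width below 4. Hence tw(G) = 4 exactly.

Treewidth 4.
One optimal decomposition is:
Bags: B1 = {b, c, d, e, h}  B2 = {a, c, d, e, h}  B3 = {b, c, d, e, f}  B4 = {b, c, d, g, h}
Tree: B1–B2, B1–B3, B1–B4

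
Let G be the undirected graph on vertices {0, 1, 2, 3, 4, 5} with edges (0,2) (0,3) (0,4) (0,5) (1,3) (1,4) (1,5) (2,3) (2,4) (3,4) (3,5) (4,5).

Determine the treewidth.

A width-3 tree decomposition is:
Bags: B1 = {0, 3, 4, 5}  B2 = {0, 2, 3, 4}  B3 = {1, 3, 4, 5}
Tree: B1–B2, B1–B3
The largest bag has 4 vertices, giving width 3; this decomposition certifies tw(G) ≤ 3. Conversely, {0, 2, 3, 4} is a clique of size 4, and the vertices of any clique must share a bag in every tree decomposition; so some bag has ≥ 4 vertices and tw(G) ≥ 3. Therefore the treewidth is 3.

3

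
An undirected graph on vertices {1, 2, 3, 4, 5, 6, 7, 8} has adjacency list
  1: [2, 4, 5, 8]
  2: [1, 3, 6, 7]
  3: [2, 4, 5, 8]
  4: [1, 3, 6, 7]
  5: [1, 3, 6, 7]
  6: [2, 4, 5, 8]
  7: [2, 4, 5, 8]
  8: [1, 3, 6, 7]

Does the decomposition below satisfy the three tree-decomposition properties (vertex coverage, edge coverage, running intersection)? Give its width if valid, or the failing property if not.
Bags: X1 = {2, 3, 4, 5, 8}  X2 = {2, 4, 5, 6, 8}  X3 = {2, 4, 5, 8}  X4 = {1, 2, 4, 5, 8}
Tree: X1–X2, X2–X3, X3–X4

No — vertex 7 appears in no bag.

A tree decomposition must satisfy three properties: every vertex lies in some bag; for every edge, both endpoints lie together in some bag; and for every vertex, the bags containing it form a connected subtree. Here vertex 7 appears in no bag, so the decomposition is invalid.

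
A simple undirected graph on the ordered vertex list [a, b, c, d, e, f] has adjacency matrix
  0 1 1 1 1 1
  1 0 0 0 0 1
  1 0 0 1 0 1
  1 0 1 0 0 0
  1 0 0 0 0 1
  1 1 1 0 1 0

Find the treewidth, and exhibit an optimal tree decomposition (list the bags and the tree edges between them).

Treewidth 2.
One such decomposition:
Bags: B1 = {a, c, f}  B2 = {a, c, d}  B3 = {a, b, f}  B4 = {a, e, f}
Tree: B1–B2, B1–B3, B3–B4

Every bag has size at most 3, so the width is 3 − 1 = 2 and tw(G) ≤ 2. On the other hand G contains the 3-clique {a, c, d}. A clique must lie in a single bag of any decomposition, so no decomposition can have width below 2. Hence tw(G) = 2 exactly.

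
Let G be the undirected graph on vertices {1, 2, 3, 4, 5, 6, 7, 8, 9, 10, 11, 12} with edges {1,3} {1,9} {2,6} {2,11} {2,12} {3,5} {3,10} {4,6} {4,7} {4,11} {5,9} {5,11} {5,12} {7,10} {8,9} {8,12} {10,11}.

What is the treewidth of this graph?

A width-3 tree decomposition is:
Bags: B1 = {1, 3, 8, 9}  B2 = {3, 5, 8, 9}  B3 = {3, 5, 8, 12}  B4 = {3, 5, 10, 12}  B5 = {5, 10, 11, 12}  B6 = {2, 10, 11, 12}  B7 = {2, 7, 10, 11}  B8 = {2, 4, 7, 11}  B9 = {2, 4, 6, 7}
Tree: B1–B2, B2–B3, B3–B4, B4–B5, B5–B6, B6–B7, B7–B8, B8–B9
Each bag holds 4 vertices, so the decomposition has width 3, which upper-bounds the treewidth. For the lower bound: the 4 vertex sets {1,8,9}, {3}, {5}, {2,10,11,12} are disjoint, each induces a connected subgraph, and every pair is joined by at least one edge of G. Contracting each set to a single vertex therefore yields K_{4} as a minor, and since treewidth is minor-monotone, tw(G) ≥ tw(K_{4}) = 3. Hence tw(G) = 3 exactly.

3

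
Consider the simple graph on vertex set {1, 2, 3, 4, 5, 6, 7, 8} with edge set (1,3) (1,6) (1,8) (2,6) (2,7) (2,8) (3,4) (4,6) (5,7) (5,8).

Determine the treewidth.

2

A width-2 tree decomposition is:
Bags: B1 = {1, 3, 4}  B2 = {1, 4, 6}  B3 = {1, 6, 8}  B4 = {2, 6, 8}  B5 = {2, 5, 8}  B6 = {2, 5, 7}
Tree: B1–B2, B2–B3, B3–B4, B4–B5, B5–B6
Each bag holds 3 vertices, so the decomposition has width 2, which upper-bounds the treewidth. For the lower bound, G contains the cycle 3–4–6–1–3, so G is not a forest; only forests have treewidth ≤ 1, hence tw(G) ≥ 2. The upper and lower bounds meet at 2, so that is the treewidth.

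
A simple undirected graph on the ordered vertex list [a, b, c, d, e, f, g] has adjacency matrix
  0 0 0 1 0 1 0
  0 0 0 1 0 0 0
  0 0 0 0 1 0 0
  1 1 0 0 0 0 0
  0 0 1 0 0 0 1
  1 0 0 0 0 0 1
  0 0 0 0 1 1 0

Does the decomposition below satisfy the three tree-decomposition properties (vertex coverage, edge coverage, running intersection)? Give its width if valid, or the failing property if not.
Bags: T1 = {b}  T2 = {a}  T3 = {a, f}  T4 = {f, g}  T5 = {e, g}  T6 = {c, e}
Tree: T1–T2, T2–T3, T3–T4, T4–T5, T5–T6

No — vertex d appears in no bag.

A tree decomposition must satisfy three properties: every vertex lies in some bag; for every edge, both endpoints lie together in some bag; and for every vertex, the bags containing it form a connected subtree. Here vertex d appears in no bag, so the decomposition is invalid.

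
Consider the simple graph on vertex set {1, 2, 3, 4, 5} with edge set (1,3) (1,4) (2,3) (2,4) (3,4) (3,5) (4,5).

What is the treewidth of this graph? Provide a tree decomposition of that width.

Every bag has size at most 3, so the width is 3 − 1 = 2 and tw(G) ≤ 2. For the lower bound, the 3 vertices {1, 3, 4} are pairwise adjacent, and any tree decomposition puts a clique entirely inside one bag — forcing width ≥ 2. Hence tw(G) = 2 exactly.

Treewidth 2.
One optimal decomposition is:
Bags: B1 = {3, 4, 5}  B2 = {1, 3, 4}  B3 = {2, 3, 4}
Tree: B1–B2, B1–B3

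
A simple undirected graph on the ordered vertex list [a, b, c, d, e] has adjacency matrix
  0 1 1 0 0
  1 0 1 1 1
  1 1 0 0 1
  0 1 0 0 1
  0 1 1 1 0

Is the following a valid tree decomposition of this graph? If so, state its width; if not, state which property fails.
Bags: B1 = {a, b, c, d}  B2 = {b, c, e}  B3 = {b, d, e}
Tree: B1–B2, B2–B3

No — bags containing vertex d are not connected in the tree.

A tree decomposition must satisfy three properties: every vertex lies in some bag; for every edge, both endpoints lie together in some bag; and for every vertex, the bags containing it form a connected subtree. Here bags containing vertex d are not connected in the tree, so the decomposition is invalid.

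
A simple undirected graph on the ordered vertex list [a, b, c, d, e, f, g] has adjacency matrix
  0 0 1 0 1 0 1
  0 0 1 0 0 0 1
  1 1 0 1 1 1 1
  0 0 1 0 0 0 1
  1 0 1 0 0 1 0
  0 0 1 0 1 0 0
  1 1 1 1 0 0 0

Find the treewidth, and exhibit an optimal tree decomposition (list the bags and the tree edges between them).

Every bag has size at most 3, so the width is 3 − 1 = 2 and tw(G) ≤ 2. On the other hand G contains the 3-clique {c, d, g}. A clique must lie in a single bag of any decomposition, so no decomposition can have width below 2. Combining the bounds, tw(G) = 2.

Treewidth 2.
One optimal decomposition is:
Bags: B1 = {b, c, g}  B2 = {c, d, g}  B3 = {a, c, g}  B4 = {a, c, e}  B5 = {c, e, f}
Tree: B1–B2, B1–B3, B3–B4, B4–B5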